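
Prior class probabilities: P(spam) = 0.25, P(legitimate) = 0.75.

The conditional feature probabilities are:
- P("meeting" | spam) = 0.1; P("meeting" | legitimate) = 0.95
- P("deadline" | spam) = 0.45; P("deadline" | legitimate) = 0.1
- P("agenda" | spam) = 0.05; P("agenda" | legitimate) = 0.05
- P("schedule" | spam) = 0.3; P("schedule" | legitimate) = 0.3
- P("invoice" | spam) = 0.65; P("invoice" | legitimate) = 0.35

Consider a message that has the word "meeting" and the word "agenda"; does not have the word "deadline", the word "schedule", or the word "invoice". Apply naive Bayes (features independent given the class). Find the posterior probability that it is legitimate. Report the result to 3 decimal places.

spam: 0.25 × 0.1 × (1−0.45) × 0.05 × (1−0.3) × (1−0.65) = 0.0001684375
legitimate: 0.75 × 0.95 × (1−0.1) × 0.05 × (1−0.3) × (1−0.35) = 0.0145884375
P(legitimate | x) = 0.0145884375 / 0.014756875 ≈ 0.989

0.989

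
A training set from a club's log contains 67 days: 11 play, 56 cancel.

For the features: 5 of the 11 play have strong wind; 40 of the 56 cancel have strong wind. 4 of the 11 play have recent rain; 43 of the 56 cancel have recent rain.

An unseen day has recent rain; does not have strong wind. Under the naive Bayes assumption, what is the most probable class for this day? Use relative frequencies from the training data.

cancel

play: (11/67) × (6/11) × (4/11) ≈ 0.0325645
cancel: (56/67) × (16/56) × (43/56) ≈ 0.183369
Highest score → cancel.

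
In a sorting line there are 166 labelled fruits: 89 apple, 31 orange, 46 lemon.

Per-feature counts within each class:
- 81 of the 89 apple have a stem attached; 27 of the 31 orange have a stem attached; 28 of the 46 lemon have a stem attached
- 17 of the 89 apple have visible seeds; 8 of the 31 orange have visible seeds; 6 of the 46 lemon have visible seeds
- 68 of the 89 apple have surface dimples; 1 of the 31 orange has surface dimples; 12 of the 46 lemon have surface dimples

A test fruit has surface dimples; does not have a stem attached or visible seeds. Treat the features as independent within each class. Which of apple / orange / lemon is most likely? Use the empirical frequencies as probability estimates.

apple

apple: (89/166) × (8/89) × (72/89) × (68/89) ≈ 0.0297881
orange: (31/166) × (4/31) × (23/31) × (1/31) ≈ 0.000576708
lemon: (46/166) × (18/46) × (40/46) × (12/46) ≈ 0.0245974
Highest score → apple.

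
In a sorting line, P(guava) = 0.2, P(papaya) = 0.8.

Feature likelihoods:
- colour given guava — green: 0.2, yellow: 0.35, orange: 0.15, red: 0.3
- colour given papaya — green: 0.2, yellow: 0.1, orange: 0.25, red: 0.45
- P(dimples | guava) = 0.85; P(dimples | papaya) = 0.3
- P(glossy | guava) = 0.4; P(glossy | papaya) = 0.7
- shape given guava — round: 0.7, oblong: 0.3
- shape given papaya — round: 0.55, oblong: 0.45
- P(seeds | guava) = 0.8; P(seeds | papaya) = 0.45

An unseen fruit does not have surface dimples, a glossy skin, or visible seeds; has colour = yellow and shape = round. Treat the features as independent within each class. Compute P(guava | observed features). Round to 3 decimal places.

guava: 0.2 × 0.35 × (1−0.85) × (1−0.4) × 0.7 × (1−0.8) = 0.000882
papaya: 0.8 × 0.1 × (1−0.3) × (1−0.7) × 0.55 × (1−0.45) = 0.005082
P(guava | x) = 0.000882 / 0.005964 ≈ 0.148

0.148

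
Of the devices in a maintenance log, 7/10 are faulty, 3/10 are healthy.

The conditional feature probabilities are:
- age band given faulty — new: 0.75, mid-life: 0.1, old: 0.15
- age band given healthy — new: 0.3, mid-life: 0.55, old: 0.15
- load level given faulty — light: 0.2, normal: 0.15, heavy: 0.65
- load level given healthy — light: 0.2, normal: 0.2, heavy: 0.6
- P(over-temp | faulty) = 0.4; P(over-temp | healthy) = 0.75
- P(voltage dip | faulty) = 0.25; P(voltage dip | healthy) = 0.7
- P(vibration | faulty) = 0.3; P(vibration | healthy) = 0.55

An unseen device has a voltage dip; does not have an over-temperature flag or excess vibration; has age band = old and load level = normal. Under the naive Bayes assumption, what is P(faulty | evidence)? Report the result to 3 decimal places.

faulty: 0.7 × 0.15 × 0.15 × (1−0.4) × 0.25 × (1−0.3) = 0.00165375
healthy: 0.3 × 0.15 × 0.2 × (1−0.75) × 0.7 × (1−0.55) = 0.00070875
P(faulty | x) = 0.00165375 / 0.0023625 ≈ 0.700

0.700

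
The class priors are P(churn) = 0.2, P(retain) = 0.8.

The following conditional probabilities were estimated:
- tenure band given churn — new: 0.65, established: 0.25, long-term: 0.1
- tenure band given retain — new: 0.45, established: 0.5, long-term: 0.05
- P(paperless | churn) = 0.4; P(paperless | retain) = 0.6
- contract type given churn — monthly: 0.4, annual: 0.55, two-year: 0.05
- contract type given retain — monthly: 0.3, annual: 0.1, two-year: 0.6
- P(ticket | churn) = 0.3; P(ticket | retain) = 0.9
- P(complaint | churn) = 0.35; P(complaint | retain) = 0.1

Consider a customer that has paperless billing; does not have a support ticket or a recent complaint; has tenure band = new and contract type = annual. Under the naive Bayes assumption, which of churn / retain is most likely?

churn

churn: 0.2 × 0.65 × 0.4 × 0.55 × (1−0.3) × (1−0.35) = 0.013013
retain: 0.8 × 0.45 × 0.6 × 0.1 × (1−0.9) × (1−0.1) = 0.001944
Highest score → churn.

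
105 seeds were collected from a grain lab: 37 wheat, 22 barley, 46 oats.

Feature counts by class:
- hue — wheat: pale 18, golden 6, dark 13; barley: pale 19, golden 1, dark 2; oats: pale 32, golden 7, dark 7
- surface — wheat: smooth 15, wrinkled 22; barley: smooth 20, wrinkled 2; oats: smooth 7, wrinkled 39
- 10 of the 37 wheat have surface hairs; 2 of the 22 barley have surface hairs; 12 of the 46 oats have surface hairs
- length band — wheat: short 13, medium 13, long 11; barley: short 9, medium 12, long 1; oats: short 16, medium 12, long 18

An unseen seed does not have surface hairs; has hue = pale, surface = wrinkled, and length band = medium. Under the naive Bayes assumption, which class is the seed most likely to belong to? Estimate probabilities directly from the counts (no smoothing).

wheat: (37/105) × (18/37) × (22/37) × (27/37) × (13/37) ≈ 0.0261341
barley: (22/105) × (19/22) × (2/22) × (20/22) × (12/22) ≈ 0.00815713
oats: (46/105) × (32/46) × (39/46) × (34/46) × (12/46) ≈ 0.0498209
Highest score → oats.

oats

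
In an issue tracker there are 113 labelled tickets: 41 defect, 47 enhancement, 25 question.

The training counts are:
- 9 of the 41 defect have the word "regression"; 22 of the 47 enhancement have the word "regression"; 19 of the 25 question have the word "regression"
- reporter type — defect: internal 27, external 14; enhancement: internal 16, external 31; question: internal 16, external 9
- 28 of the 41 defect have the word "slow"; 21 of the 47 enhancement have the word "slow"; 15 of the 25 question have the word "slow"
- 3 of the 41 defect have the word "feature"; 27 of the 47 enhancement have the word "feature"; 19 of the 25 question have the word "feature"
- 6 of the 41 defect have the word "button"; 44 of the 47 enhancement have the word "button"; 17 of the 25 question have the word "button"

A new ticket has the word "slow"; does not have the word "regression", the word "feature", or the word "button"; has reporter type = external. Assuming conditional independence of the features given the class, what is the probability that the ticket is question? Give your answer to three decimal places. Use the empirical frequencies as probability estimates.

0.016

defect: (41/113) × (32/41) × (14/41) × (28/41) × (38/41) × (35/41) ≈ 0.0522485
enhancement: (47/113) × (25/47) × (31/47) × (21/47) × (20/47) × (3/47) ≈ 0.00177093
question: (25/113) × (6/25) × (9/25) × (15/25) × (6/25) × (8/25) ≈ 0.000880821
P(question | x) = 0.000880821 / 0.054900251 ≈ 0.016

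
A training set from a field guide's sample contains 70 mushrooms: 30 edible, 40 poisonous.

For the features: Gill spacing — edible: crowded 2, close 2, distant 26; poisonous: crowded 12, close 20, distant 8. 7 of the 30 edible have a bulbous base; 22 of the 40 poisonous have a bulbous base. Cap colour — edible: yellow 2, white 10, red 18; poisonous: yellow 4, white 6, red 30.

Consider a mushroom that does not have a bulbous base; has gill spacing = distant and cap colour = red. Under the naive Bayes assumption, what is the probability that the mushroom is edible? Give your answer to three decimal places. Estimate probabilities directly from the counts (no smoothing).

edible: (30/70) × (26/30) × (23/30) × (18/30) ≈ 0.170857
poisonous: (40/70) × (8/40) × (18/40) × (30/40) ≈ 0.0385714
P(edible | x) = 0.170857 / 0.2094284 ≈ 0.816

0.816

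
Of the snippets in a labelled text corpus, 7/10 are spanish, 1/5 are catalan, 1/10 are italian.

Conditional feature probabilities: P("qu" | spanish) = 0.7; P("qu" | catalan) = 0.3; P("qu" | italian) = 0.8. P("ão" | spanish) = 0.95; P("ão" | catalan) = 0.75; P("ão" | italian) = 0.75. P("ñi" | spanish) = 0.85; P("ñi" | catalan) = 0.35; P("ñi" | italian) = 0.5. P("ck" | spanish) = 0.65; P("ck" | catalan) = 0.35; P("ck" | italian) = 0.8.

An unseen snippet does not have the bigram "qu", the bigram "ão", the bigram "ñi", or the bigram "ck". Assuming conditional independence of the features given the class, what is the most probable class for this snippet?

spanish: 0.7 × (1−0.7) × (1−0.95) × (1−0.85) × (1−0.65) = 0.00055125
catalan: 0.2 × (1−0.3) × (1−0.75) × (1−0.35) × (1−0.35) = 0.0147875
italian: 0.1 × (1−0.8) × (1−0.75) × (1−0.5) × (1−0.8) = 0.0005
Highest score → catalan.

catalan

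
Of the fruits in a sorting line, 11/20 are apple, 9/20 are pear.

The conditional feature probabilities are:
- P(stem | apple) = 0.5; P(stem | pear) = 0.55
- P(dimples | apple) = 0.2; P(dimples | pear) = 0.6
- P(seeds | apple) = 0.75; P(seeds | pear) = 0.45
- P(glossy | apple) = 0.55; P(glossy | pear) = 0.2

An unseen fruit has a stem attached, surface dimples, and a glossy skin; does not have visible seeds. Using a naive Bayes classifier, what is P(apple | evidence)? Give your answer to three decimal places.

apple: 0.55 × 0.5 × 0.2 × (1−0.75) × 0.55 = 0.0075625
pear: 0.45 × 0.55 × 0.6 × (1−0.45) × 0.2 = 0.016335
P(apple | x) = 0.0075625 / 0.0238975 ≈ 0.316

0.316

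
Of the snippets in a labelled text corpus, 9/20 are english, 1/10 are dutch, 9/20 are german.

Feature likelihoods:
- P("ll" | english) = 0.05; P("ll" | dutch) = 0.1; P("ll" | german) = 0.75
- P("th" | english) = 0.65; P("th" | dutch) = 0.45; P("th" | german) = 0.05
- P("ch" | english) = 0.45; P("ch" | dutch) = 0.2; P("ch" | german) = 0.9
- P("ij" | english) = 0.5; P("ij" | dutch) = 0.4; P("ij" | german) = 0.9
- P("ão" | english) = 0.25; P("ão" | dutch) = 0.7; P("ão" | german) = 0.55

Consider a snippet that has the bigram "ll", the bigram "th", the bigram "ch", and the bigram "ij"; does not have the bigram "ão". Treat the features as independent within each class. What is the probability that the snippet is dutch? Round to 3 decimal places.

0.012

english: 0.45 × 0.05 × 0.65 × 0.45 × 0.5 × (1−0.25) = 0.00246796875
dutch: 0.1 × 0.1 × 0.45 × 0.2 × 0.4 × (1−0.7) = 0.000108
german: 0.45 × 0.75 × 0.05 × 0.9 × 0.9 × (1−0.55) = 0.0061509375
P(dutch | x) = 0.000108 / 0.00872690625 ≈ 0.012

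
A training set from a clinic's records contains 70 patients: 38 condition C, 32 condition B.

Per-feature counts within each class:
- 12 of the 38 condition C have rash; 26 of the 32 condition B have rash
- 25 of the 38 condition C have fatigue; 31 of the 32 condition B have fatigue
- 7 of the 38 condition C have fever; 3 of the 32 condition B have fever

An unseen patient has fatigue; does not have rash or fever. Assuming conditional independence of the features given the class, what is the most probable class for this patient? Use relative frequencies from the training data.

condition C

condition C: (38/70) × (26/38) × (25/38) × (31/38) ≈ 0.199347
condition B: (32/70) × (6/32) × (31/32) × (29/32) ≈ 0.0752511
Highest score → condition C.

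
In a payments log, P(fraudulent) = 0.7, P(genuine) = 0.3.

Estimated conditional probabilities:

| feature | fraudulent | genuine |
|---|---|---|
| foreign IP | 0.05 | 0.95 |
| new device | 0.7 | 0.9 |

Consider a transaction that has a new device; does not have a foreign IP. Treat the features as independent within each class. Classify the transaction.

fraudulent

fraudulent: 0.7 × (1−0.05) × 0.7 = 0.4655
genuine: 0.3 × (1−0.95) × 0.9 = 0.0135
Highest score → fraudulent.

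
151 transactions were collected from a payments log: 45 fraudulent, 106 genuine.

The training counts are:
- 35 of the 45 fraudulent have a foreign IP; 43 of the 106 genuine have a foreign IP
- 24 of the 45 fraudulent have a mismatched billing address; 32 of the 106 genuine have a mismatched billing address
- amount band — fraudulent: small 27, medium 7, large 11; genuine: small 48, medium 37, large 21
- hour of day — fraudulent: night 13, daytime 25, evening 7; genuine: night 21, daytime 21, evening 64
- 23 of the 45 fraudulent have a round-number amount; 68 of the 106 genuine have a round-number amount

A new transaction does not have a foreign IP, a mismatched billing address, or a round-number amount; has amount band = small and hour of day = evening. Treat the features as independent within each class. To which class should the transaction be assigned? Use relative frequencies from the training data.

genuine

fraudulent: (45/151) × (10/45) × (21/45) × (27/45) × (7/45) × (22/45) ≈ 0.00141019
genuine: (106/151) × (63/106) × (74/106) × (48/106) × (64/106) × (38/106) ≈ 0.0285481
Highest score → genuine.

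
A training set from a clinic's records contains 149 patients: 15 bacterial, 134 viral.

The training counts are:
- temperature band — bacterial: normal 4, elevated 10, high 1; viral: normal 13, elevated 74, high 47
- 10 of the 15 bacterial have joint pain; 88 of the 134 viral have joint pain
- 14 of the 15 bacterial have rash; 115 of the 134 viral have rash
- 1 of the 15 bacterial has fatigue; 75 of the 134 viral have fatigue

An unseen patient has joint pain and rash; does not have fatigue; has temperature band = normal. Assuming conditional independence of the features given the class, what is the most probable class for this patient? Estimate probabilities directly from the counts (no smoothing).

bacterial: (15/149) × (4/15) × (10/15) × (14/15) × (14/15) ≈ 0.0155904
viral: (134/149) × (13/134) × (88/134) × (115/134) × (59/134) ≈ 0.0216509
Highest score → viral.

viral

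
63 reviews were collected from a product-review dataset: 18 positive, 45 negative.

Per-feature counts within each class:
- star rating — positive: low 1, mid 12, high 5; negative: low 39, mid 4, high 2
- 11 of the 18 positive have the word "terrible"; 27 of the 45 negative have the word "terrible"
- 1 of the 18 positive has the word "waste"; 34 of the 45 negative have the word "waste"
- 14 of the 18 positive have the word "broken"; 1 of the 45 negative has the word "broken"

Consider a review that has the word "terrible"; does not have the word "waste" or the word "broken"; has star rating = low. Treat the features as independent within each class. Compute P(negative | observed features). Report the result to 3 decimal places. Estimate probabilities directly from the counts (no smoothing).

0.978

positive: (18/63) × (1/18) × (11/18) × (17/18) × (4/18) ≈ 0.00203584
negative: (45/63) × (39/45) × (27/45) × (11/45) × (44/45) ≈ 0.088776
P(negative | x) = 0.088776 / 0.09081184 ≈ 0.978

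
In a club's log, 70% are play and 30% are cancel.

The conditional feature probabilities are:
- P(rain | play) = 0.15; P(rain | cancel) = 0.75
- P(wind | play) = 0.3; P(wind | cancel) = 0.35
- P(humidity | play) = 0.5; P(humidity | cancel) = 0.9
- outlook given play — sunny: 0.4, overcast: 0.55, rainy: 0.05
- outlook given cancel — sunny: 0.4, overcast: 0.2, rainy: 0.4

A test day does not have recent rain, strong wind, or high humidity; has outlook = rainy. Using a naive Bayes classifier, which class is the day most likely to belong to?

play: 0.7 × (1−0.15) × (1−0.3) × (1−0.5) × 0.05 = 0.0104125
cancel: 0.3 × (1−0.75) × (1−0.35) × (1−0.9) × 0.4 = 0.00195
Highest score → play.

play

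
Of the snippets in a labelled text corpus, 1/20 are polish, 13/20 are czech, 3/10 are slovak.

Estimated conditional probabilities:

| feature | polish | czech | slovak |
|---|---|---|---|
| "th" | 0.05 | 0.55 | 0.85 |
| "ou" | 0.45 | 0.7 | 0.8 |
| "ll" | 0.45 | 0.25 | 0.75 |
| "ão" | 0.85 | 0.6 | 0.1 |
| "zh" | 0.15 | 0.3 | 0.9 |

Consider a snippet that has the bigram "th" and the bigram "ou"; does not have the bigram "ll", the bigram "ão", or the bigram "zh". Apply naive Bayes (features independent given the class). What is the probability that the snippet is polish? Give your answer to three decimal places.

0.001

polish: 0.05 × 0.05 × 0.45 × (1−0.45) × (1−0.85) × (1−0.15) = 0.000078890625
czech: 0.65 × 0.55 × 0.7 × (1−0.25) × (1−0.6) × (1−0.3) = 0.0525525
slovak: 0.3 × 0.85 × 0.8 × (1−0.75) × (1−0.1) × (1−0.9) = 0.00459
P(polish | x) = 0.000078890625 / 0.057221390625 ≈ 0.001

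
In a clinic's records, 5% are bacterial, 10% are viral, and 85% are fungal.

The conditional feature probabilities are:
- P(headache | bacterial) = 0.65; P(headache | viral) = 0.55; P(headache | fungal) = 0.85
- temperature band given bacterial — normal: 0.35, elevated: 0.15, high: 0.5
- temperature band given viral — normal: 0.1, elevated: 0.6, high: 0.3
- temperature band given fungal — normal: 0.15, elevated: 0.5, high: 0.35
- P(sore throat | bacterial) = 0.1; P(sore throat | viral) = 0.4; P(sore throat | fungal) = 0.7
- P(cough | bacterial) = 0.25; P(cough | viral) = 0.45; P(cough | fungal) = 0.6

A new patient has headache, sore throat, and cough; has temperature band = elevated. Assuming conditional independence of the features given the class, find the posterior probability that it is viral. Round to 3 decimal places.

0.038

bacterial: 0.05 × 0.65 × 0.15 × 0.1 × 0.25 = 0.000121875
viral: 0.1 × 0.55 × 0.6 × 0.4 × 0.45 = 0.00594
fungal: 0.85 × 0.85 × 0.5 × 0.7 × 0.6 = 0.151725
P(viral | x) = 0.00594 / 0.157786875 ≈ 0.038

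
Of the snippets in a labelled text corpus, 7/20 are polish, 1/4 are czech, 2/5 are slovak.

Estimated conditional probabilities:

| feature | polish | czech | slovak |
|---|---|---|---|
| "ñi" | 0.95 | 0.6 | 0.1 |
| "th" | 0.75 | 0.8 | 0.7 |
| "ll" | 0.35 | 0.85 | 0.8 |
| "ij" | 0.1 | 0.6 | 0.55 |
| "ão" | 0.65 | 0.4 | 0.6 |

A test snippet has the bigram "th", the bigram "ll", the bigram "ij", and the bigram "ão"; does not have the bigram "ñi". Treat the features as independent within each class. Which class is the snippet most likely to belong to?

slovak

polish: 0.35 × (1−0.95) × 0.75 × 0.35 × 0.1 × 0.65 = 0.00029859375
czech: 0.25 × (1−0.6) × 0.8 × 0.85 × 0.6 × 0.4 = 0.01632
slovak: 0.4 × (1−0.1) × 0.7 × 0.8 × 0.55 × 0.6 = 0.066528
Highest score → slovak.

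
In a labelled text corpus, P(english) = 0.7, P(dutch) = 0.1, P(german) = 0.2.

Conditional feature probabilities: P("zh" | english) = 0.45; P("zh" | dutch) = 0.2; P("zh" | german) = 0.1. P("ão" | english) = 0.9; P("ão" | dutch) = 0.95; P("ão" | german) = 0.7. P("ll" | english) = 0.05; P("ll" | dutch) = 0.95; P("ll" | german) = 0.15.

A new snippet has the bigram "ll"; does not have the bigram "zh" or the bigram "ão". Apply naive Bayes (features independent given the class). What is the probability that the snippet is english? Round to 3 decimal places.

0.139

english: 0.7 × (1−0.45) × (1−0.9) × 0.05 = 0.001925
dutch: 0.1 × (1−0.2) × (1−0.95) × 0.95 = 0.0038
german: 0.2 × (1−0.1) × (1−0.7) × 0.15 = 0.0081
P(english | x) = 0.001925 / 0.013825 ≈ 0.139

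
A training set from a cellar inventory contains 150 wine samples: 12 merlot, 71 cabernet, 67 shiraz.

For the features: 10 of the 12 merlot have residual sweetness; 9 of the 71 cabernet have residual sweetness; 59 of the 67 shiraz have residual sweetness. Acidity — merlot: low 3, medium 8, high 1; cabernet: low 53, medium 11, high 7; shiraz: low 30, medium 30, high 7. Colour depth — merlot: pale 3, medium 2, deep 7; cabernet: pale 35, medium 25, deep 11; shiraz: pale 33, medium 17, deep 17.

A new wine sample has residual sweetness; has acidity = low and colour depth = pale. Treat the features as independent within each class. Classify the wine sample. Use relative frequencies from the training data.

shiraz

merlot: (12/150) × (10/12) × (3/12) × (3/12) ≈ 0.00416667
cabernet: (71/150) × (9/71) × (53/71) × (35/71) ≈ 0.022079
shiraz: (67/150) × (59/67) × (30/67) × (33/67) ≈ 0.0867454
Highest score → shiraz.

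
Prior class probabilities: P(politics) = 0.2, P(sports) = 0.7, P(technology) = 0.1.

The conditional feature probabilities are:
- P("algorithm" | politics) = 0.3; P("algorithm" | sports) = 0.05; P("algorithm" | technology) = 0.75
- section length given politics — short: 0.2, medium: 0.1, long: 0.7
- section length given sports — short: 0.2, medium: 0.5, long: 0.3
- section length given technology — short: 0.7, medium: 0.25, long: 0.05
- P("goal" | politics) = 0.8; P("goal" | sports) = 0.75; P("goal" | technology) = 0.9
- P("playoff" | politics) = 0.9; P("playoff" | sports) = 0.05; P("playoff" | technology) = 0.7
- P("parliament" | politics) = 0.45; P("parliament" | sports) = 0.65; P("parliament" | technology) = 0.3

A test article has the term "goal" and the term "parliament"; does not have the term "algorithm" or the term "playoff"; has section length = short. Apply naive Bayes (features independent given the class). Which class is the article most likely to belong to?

sports

politics: 0.2 × (1−0.3) × 0.2 × 0.8 × (1−0.9) × 0.45 = 0.001008
sports: 0.7 × (1−0.05) × 0.2 × 0.75 × (1−0.05) × 0.65 = 0.061595625
technology: 0.1 × (1−0.75) × 0.7 × 0.9 × (1−0.7) × 0.3 = 0.0014175
Highest score → sports.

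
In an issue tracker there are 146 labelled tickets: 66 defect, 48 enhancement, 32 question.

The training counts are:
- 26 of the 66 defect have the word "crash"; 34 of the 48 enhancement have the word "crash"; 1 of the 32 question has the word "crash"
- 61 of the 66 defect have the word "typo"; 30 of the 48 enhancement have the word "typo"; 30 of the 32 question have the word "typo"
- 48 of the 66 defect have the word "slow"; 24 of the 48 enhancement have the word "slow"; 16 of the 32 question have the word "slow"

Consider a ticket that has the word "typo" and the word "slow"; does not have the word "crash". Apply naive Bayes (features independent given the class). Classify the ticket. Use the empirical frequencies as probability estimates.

defect: (66/146) × (40/66) × (61/66) × (48/66) ≈ 0.184158
enhancement: (48/146) × (14/48) × (30/48) × (24/48) ≈ 0.0299658
question: (32/146) × (31/32) × (30/32) × (16/32) ≈ 0.0995291
Highest score → defect.

defect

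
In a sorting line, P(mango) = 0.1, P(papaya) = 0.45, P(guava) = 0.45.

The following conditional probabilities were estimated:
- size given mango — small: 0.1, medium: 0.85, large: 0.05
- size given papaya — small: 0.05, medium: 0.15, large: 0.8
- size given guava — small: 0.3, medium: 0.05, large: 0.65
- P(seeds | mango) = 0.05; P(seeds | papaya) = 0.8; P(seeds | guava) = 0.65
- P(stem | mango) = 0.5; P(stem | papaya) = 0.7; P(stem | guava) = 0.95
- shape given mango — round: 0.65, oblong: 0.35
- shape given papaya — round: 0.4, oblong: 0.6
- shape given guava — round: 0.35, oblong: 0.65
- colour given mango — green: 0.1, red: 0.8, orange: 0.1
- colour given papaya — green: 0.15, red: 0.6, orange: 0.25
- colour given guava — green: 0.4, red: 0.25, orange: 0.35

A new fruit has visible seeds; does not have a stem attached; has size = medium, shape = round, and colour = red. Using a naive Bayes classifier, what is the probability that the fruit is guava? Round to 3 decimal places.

mango: 0.1 × 0.85 × 0.05 × (1−0.5) × 0.65 × 0.8 = 0.001105
papaya: 0.45 × 0.15 × 0.8 × (1−0.7) × 0.4 × 0.6 = 0.003888
guava: 0.45 × 0.05 × 0.65 × (1−0.95) × 0.35 × 0.25 = 0.000063984375
P(guava | x) = 0.000063984375 / 0.005056984375 ≈ 0.013

0.013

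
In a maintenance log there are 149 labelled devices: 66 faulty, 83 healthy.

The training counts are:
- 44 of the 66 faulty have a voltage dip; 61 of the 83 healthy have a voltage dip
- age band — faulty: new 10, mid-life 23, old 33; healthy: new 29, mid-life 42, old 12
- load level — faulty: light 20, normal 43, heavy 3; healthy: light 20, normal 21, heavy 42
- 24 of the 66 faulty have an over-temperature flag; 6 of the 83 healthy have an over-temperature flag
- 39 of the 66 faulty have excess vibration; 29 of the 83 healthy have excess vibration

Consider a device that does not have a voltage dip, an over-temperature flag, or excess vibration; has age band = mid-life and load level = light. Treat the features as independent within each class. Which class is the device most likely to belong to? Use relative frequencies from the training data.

faulty: (66/149) × (22/66) × (23/66) × (20/66) × (42/66) × (27/66) ≈ 0.00405912
healthy: (83/149) × (22/83) × (42/83) × (20/83) × (77/83) × (54/83) ≈ 0.0108665
Highest score → healthy.

healthy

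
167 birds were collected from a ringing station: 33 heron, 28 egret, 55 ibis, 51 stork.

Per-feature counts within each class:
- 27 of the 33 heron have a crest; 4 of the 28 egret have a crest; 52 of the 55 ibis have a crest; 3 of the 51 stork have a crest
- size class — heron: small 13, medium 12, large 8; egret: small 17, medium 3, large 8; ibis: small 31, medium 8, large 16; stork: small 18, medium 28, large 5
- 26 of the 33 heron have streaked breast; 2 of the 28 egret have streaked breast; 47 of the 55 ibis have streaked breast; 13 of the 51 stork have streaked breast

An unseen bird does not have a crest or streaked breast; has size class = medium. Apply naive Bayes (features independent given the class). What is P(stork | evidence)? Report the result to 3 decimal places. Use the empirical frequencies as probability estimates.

heron: (33/167) × (6/33) × (12/33) × (7/33) ≈ 0.00277132
egret: (28/167) × (24/28) × (3/28) × (26/28) ≈ 0.0142979
ibis: (55/167) × (3/55) × (8/55) × (8/55) ≈ 0.000380066
stork: (51/167) × (48/51) × (28/51) × (38/51) ≈ 0.117578
P(stork | x) = 0.117578 / 0.135027286 ≈ 0.871

0.871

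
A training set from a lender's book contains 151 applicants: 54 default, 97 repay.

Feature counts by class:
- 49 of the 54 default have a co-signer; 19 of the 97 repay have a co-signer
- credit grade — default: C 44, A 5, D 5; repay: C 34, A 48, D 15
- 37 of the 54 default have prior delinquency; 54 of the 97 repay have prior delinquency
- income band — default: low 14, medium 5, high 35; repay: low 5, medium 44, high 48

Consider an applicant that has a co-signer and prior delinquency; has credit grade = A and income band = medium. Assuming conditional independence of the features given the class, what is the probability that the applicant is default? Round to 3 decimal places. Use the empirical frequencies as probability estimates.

0.108

default: (54/151) × (49/54) × (5/54) × (37/54) × (5/54) ≈ 0.00190625
repay: (97/151) × (19/97) × (48/97) × (54/97) × (44/97) ≈ 0.0157235
P(default | x) = 0.00190625 / 0.01762975 ≈ 0.108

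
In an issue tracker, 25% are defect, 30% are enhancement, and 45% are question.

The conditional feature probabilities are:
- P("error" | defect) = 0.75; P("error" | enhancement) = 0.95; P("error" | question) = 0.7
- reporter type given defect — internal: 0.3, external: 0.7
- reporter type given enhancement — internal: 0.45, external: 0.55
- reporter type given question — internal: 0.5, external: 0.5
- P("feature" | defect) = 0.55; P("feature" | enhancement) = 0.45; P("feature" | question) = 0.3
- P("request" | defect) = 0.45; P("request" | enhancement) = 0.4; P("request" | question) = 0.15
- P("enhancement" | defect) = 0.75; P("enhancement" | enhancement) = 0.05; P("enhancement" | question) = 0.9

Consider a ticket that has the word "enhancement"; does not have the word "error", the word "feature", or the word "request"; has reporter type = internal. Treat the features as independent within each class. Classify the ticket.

defect: 0.25 × (1−0.75) × 0.3 × (1−0.55) × (1−0.45) × 0.75 = 0.00348046875
enhancement: 0.3 × (1−0.95) × 0.45 × (1−0.45) × (1−0.4) × 0.05 = 0.000111375
question: 0.45 × (1−0.7) × 0.5 × (1−0.3) × (1−0.15) × 0.9 = 0.03614625
Highest score → question.

question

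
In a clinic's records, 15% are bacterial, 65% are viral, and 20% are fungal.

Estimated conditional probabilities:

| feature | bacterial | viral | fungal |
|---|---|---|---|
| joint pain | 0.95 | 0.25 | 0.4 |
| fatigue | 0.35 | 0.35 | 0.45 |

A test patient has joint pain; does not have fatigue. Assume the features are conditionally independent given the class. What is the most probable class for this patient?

viral

bacterial: 0.15 × 0.95 × (1−0.35) = 0.092625
viral: 0.65 × 0.25 × (1−0.35) = 0.105625
fungal: 0.2 × 0.4 × (1−0.45) = 0.044
Highest score → viral.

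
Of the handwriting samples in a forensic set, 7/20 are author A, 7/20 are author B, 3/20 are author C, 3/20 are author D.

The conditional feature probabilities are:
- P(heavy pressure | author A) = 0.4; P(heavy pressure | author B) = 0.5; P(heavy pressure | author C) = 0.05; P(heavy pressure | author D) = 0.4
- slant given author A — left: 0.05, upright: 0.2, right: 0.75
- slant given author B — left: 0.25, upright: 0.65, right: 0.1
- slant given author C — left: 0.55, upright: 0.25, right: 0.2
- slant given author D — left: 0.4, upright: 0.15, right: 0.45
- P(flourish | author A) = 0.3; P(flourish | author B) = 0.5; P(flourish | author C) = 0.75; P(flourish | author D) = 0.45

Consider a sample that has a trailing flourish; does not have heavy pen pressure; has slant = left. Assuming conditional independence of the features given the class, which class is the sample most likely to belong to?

author C

author A: 0.35 × (1−0.4) × 0.05 × 0.3 = 0.00315
author B: 0.35 × (1−0.5) × 0.25 × 0.5 = 0.021875
author C: 0.15 × (1−0.05) × 0.55 × 0.75 = 0.05878125
author D: 0.15 × (1−0.4) × 0.4 × 0.45 = 0.0162
Highest score → author C.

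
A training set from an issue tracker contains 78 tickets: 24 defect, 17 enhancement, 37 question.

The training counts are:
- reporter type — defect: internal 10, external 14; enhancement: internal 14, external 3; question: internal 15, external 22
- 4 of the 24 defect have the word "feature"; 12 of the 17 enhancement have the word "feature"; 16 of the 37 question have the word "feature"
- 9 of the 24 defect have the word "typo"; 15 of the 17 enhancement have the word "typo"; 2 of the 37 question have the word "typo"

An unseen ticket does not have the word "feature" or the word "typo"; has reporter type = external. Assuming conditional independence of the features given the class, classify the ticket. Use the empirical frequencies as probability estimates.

question

defect: (24/78) × (14/24) × (20/24) × (15/24) ≈ 0.0934829
enhancement: (17/78) × (3/17) × (5/17) × (2/17) ≈ 0.00133085
question: (37/78) × (22/37) × (21/37) × (35/37) ≈ 0.15143
Highest score → question.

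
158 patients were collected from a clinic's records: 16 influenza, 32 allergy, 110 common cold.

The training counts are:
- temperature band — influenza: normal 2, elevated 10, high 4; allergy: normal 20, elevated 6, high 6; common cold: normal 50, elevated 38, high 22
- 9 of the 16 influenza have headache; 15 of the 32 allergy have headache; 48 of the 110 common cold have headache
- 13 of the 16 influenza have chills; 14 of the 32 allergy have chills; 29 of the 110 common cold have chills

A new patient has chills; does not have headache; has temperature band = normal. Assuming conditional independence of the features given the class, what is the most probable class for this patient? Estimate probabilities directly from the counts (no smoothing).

influenza: (16/158) × (2/16) × (7/16) × (13/16) ≈ 0.0044996
allergy: (32/158) × (20/32) × (17/32) × (14/32) ≈ 0.0294205
common cold: (110/158) × (50/110) × (62/110) × (29/110) ≈ 0.0470237
Highest score → common cold.

common cold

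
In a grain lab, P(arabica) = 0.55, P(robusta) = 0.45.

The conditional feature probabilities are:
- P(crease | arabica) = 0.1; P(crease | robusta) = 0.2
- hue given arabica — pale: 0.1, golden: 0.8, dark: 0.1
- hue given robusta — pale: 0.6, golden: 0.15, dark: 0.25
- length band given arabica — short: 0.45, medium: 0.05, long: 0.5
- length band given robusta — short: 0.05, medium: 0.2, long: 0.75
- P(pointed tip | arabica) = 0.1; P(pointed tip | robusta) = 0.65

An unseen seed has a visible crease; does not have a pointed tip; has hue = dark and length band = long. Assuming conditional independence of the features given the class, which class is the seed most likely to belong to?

robusta

arabica: 0.55 × 0.1 × 0.1 × 0.5 × (1−0.1) = 0.002475
robusta: 0.45 × 0.2 × 0.25 × 0.75 × (1−0.65) = 0.00590625
Highest score → robusta.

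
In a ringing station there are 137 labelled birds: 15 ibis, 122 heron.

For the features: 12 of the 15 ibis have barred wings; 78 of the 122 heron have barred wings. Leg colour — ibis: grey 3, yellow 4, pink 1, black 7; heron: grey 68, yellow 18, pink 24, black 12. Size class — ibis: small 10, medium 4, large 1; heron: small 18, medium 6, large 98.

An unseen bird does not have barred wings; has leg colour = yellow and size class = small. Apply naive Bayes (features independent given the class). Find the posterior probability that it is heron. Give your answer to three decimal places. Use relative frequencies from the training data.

ibis: (15/137) × (3/15) × (4/15) × (10/15) ≈ 0.00389294
heron: (122/137) × (44/122) × (18/122) × (18/122) ≈ 0.00699129
P(heron | x) = 0.00699129 / 0.01088423 ≈ 0.642

0.642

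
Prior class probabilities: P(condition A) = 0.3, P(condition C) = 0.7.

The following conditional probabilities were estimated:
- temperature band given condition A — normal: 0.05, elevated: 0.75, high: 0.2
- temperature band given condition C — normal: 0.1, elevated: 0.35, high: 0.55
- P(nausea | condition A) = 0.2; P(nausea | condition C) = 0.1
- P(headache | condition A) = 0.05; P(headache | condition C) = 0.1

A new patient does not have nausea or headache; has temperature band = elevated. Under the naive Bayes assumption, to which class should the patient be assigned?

condition C

condition A: 0.3 × 0.75 × (1−0.2) × (1−0.05) = 0.171
condition C: 0.7 × 0.35 × (1−0.1) × (1−0.1) = 0.19845
Highest score → condition C.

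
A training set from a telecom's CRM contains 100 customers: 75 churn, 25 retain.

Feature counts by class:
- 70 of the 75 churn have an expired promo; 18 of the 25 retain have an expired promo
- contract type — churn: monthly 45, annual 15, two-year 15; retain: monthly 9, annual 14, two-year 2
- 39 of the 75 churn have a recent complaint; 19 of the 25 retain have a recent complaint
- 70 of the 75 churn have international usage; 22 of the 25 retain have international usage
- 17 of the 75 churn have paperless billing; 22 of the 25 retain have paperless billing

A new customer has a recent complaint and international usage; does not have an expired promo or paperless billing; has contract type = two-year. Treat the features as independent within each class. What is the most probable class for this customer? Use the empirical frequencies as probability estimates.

churn

churn: (75/100) × (5/75) × (15/75) × (39/75) × (70/75) × (58/75) ≈ 0.00375324
retain: (25/100) × (7/25) × (2/25) × (19/25) × (22/25) × (3/25) = 0.0004494336
Highest score → churn.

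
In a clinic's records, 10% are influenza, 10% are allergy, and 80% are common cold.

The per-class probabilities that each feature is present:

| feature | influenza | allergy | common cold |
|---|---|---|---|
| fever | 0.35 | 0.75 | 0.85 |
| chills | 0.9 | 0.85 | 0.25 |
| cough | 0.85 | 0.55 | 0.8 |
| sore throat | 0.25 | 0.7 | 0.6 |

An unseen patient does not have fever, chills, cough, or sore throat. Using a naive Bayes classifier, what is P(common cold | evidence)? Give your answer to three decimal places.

influenza: 0.1 × (1−0.35) × (1−0.9) × (1−0.85) × (1−0.25) = 0.00073125
allergy: 0.1 × (1−0.75) × (1−0.85) × (1−0.55) × (1−0.7) = 0.00050625
common cold: 0.8 × (1−0.85) × (1−0.25) × (1−0.8) × (1−0.6) = 0.0072
P(common cold | x) = 0.0072 / 0.0084375 ≈ 0.853

0.853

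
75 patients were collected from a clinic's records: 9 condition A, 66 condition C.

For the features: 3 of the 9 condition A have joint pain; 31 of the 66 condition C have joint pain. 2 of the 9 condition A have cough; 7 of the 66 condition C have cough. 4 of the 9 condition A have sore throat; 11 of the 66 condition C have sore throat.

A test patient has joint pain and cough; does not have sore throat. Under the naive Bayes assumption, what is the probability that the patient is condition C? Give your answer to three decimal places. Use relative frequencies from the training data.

condition A: (9/75) × (3/9) × (2/9) × (5/9) ≈ 0.00493827
condition C: (66/75) × (31/66) × (7/66) × (55/66) ≈ 0.036532
P(condition C | x) = 0.036532 / 0.04147027 ≈ 0.881

0.881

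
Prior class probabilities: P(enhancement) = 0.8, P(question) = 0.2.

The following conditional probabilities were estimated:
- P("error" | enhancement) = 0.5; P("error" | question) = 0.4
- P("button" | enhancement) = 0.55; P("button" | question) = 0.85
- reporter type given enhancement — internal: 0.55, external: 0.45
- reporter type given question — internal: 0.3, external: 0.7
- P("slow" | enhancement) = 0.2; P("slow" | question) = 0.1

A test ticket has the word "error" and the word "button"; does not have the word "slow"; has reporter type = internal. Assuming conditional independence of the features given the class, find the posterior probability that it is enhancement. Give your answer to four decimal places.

0.8406

enhancement: 0.8 × 0.5 × 0.55 × 0.55 × (1−0.2) = 0.0968
question: 0.2 × 0.4 × 0.85 × 0.3 × (1−0.1) = 0.01836
P(enhancement | x) = 0.0968 / 0.11516 ≈ 0.8406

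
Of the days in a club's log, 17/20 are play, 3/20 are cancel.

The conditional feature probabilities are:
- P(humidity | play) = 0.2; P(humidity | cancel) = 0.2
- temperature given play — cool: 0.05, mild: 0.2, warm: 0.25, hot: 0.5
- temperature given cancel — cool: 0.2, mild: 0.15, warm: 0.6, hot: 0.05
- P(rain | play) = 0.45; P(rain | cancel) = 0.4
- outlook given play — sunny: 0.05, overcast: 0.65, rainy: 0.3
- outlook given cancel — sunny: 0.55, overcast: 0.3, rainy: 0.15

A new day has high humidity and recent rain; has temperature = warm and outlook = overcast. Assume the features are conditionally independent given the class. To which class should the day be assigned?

play

play: 0.85 × 0.2 × 0.25 × 0.45 × 0.65 = 0.01243125
cancel: 0.15 × 0.2 × 0.6 × 0.4 × 0.3 = 0.00216
Highest score → play.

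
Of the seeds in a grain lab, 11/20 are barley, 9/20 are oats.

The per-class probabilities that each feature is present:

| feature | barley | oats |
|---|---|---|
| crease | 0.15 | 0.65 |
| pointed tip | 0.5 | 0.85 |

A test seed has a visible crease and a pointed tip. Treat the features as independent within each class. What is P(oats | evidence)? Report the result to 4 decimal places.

0.8577

barley: 0.55 × 0.15 × 0.5 = 0.04125
oats: 0.45 × 0.65 × 0.85 = 0.248625
P(oats | x) = 0.248625 / 0.289875 ≈ 0.8577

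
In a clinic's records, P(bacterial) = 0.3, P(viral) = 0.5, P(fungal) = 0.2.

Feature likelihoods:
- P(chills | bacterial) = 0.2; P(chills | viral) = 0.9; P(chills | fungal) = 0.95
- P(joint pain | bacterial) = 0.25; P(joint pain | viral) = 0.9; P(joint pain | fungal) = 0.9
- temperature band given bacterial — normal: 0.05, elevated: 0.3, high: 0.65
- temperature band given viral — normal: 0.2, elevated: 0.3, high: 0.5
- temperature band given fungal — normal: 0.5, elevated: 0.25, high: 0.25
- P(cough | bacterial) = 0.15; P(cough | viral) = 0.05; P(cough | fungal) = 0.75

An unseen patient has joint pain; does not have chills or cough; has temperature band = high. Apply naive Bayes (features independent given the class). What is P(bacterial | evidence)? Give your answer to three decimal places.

bacterial: 0.3 × (1−0.2) × 0.25 × 0.65 × (1−0.15) = 0.03315
viral: 0.5 × (1−0.9) × 0.9 × 0.5 × (1−0.05) = 0.021375
fungal: 0.2 × (1−0.95) × 0.9 × 0.25 × (1−0.75) = 0.0005625
P(bacterial | x) = 0.03315 / 0.0550875 ≈ 0.602

0.602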